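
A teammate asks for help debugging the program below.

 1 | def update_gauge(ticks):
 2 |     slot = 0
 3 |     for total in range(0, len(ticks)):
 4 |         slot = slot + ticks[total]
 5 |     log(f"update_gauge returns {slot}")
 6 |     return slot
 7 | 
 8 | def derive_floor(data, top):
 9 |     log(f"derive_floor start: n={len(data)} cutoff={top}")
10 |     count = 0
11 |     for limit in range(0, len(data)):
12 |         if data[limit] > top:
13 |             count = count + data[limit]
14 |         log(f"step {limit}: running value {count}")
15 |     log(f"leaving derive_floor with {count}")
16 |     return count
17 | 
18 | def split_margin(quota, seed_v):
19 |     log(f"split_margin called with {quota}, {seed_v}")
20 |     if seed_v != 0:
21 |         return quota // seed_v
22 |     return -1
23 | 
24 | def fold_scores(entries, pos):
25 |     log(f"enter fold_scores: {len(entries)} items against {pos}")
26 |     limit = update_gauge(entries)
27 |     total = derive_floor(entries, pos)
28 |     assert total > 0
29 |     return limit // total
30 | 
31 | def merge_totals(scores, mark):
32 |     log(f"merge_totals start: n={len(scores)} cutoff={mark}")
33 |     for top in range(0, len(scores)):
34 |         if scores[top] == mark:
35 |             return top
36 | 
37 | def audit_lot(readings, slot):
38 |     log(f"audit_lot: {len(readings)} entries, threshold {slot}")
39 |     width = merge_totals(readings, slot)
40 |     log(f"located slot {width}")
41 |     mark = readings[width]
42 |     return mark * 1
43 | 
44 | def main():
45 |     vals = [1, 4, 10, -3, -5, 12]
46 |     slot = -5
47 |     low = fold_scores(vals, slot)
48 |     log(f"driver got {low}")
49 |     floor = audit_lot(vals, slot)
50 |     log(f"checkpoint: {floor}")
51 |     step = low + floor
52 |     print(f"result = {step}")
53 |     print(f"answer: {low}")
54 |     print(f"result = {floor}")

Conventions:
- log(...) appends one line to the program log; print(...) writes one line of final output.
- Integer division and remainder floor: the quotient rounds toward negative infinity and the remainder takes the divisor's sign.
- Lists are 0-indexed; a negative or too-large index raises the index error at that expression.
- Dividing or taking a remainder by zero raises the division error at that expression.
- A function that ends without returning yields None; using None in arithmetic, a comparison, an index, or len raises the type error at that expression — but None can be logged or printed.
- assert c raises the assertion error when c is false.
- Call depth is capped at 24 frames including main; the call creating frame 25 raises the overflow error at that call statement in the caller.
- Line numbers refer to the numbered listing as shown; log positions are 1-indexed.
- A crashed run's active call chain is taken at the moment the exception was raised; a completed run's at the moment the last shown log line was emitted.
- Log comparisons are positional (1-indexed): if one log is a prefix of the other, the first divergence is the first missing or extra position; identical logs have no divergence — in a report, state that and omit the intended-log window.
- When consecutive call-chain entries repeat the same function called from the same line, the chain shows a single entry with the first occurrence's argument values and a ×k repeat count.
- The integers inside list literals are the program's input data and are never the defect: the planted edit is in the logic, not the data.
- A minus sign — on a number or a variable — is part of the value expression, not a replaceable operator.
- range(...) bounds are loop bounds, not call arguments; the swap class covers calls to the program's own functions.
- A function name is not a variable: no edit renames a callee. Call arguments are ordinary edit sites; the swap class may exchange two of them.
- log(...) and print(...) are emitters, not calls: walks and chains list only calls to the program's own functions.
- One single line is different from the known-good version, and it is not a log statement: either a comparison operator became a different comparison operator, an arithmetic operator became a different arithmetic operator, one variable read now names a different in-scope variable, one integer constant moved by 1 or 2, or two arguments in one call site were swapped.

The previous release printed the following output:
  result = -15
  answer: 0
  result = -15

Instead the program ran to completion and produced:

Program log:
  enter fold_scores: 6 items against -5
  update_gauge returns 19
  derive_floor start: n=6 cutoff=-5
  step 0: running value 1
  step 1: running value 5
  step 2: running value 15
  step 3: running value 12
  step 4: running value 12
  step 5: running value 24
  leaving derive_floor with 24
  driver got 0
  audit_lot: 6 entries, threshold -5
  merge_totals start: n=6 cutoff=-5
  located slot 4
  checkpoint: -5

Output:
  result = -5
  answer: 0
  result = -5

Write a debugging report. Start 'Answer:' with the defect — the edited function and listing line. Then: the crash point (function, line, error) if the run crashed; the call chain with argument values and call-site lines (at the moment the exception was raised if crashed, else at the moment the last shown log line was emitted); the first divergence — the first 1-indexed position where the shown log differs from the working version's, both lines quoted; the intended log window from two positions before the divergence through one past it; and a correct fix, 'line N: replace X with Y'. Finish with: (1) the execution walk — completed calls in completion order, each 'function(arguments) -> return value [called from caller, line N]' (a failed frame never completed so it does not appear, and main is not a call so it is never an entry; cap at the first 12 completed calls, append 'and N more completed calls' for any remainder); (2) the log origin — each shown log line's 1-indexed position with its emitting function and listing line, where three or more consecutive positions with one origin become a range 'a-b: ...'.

Answer: the defect is in audit_lot at line 42.
Key fact: The log first diverges at position 15: the faulty run prints 'checkpoint: -5' where the working version prints 'checkpoint: -15'.
Call chain: main.
First divergence: position 15 — the shown line 'checkpoint: -5' should read 'checkpoint: -15'.
Intended log window:
  13: merge_totals start: n=6 cutoff=-5
  14: located slot 4
  15: checkpoint: -15
Execution walk:
  update_gauge([1, 4, 10, -3, -5, 12]) -> 19  [called from fold_scores, line 26]
  derive_floor([1, 4, 10, -3, -5, 12], -5) -> 24  [called from fold_scores, line 27]
  fold_scores([1, 4, 10, -3, -5, 12], -5) -> 0  [called from main, line 47]
  merge_totals([1, 4, 10, -3, -5, 12], -5) -> 4  [called from audit_lot, line 39]
  audit_lot([1, 4, 10, -3, -5, 12], -5) -> -5  [called from main, line 49]
Log origins:
  1: logged in fold_scores at line 25
  2: logged in update_gauge at line 5
  3: logged in derive_floor at line 9
  4-9: logged in derive_floor at line 14
  10: logged in derive_floor at line 15
  11: logged in main at line 48
  12: logged in audit_lot at line 38
  13: logged in merge_totals at line 32
  14: logged in audit_lot at line 40
  15: logged in main at line 50
A correct fix: line 42: replace `1` with `3`.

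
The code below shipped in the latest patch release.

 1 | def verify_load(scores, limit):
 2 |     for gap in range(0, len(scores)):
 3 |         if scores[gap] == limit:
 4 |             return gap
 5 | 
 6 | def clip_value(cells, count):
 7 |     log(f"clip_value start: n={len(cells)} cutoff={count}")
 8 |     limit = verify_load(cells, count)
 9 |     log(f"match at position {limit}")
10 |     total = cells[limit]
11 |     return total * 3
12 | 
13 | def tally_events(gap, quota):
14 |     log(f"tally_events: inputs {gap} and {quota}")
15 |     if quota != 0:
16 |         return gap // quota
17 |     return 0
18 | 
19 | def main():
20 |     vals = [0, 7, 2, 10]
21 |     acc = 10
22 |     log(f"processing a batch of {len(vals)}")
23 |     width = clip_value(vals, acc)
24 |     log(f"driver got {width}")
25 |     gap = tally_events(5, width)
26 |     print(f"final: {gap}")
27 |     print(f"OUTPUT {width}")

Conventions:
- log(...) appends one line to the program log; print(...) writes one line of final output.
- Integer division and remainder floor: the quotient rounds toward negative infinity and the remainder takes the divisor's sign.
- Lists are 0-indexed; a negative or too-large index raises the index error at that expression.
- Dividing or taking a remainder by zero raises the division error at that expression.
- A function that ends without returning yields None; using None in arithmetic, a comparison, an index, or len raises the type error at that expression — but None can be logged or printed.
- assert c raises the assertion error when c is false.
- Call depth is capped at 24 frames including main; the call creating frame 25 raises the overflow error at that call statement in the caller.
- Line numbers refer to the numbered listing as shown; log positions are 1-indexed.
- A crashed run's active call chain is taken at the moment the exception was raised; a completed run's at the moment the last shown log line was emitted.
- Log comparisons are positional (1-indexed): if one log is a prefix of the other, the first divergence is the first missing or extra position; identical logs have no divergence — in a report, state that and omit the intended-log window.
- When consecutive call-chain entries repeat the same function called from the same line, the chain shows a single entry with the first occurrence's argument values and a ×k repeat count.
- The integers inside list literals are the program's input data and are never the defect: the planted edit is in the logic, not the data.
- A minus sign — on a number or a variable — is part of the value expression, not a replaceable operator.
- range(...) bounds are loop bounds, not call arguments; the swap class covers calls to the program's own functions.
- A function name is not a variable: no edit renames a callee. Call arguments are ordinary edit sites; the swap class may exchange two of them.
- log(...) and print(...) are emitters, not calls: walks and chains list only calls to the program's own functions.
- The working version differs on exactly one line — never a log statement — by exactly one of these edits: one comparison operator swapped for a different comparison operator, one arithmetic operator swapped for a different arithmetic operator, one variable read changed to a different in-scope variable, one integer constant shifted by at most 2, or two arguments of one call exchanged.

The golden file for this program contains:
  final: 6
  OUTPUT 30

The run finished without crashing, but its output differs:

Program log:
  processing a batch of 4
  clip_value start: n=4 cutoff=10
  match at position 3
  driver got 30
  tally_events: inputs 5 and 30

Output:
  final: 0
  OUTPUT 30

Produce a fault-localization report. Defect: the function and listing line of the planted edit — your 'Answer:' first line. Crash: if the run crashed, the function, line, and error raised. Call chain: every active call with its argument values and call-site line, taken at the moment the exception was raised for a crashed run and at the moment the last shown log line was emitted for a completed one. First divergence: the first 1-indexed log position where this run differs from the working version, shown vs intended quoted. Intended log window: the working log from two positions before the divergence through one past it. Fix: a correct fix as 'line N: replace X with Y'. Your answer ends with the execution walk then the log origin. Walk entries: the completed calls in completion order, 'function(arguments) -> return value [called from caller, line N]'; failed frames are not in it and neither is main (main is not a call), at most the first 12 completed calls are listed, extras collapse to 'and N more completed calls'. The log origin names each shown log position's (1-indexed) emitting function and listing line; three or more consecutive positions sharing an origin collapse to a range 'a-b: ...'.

Answer: the defect is in main at line 25.
Key fact: Everything matches until log position 5, which reads 'tally_events: inputs 5 and 30' in place of 'tally_events: inputs 30 and 5'.
Call chain: main -> tally_events(5, 30) (called at line 25).
First divergence: position 5; shown 'tally_events: inputs 5 and 30' vs intended 'tally_events: inputs 30 and 5'.
Intended log window:
  3: match at position 3
  4: driver got 30
  5: tally_events: inputs 30 and 5
Execution walk:
  verify_load([0, 7, 2, 10], 10) -> 3  [called from clip_value, line 8]
  clip_value([0, 7, 2, 10], 10) -> 30  [called from main, line 23]
  tally_events(5, 30) -> 0  [called from main, line 25]
Log line origins:
  1: logged in main at line 22
  2: logged in clip_value at line 7
  3: logged in clip_value at line 9
  4: logged in main at line 24
  5: logged in tally_events at line 14
A correct fix: line 25: replace `tally_events(5, width)` with `tally_events(width, 5)`.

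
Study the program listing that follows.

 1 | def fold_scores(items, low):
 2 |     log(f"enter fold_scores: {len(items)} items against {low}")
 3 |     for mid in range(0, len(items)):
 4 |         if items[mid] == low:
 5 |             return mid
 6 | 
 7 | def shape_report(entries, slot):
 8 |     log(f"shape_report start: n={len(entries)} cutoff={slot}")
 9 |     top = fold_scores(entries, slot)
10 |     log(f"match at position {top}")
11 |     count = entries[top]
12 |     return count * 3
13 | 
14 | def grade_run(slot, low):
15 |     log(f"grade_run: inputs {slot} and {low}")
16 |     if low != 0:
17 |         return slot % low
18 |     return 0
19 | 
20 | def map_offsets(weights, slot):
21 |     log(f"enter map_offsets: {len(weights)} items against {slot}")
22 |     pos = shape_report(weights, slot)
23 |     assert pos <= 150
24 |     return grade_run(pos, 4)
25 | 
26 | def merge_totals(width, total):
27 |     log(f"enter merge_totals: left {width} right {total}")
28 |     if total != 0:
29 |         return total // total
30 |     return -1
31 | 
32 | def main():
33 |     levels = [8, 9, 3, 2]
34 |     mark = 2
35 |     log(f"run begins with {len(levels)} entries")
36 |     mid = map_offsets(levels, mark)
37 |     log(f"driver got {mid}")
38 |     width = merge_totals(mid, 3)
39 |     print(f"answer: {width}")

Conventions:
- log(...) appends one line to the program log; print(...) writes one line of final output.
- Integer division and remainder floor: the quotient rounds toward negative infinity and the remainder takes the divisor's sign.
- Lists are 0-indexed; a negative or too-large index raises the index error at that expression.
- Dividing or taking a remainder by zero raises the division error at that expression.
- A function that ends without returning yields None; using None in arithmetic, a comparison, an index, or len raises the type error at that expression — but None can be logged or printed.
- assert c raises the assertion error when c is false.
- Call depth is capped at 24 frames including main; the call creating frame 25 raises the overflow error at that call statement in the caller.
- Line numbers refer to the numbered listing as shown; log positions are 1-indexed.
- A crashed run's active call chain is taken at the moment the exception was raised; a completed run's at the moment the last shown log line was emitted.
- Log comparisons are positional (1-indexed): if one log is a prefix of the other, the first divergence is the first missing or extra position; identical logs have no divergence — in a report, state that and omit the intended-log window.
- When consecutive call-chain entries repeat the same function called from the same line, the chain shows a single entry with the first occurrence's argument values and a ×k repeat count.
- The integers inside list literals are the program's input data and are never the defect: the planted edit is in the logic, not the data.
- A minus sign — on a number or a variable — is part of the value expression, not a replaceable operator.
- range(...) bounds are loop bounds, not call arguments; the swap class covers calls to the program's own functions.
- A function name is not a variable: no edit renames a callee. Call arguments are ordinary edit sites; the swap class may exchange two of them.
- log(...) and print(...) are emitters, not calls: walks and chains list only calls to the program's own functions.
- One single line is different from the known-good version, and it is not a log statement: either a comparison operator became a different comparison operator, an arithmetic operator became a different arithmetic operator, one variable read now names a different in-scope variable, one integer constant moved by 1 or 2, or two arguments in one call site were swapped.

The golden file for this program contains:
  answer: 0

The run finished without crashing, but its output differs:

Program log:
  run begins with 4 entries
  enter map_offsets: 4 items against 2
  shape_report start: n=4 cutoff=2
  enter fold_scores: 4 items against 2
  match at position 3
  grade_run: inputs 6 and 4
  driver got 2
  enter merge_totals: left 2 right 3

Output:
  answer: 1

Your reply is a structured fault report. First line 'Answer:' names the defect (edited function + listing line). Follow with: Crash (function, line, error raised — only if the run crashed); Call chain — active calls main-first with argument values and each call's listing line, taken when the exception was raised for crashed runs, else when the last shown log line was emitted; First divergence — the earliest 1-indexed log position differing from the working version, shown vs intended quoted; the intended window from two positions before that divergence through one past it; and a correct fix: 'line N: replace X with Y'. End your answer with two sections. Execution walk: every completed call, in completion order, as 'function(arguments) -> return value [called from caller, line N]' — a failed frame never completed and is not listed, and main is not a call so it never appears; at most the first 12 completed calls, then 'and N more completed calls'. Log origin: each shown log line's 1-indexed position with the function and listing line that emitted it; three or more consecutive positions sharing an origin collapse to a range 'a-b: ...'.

Answer: the defect is in merge_totals at line 29.
The tell: Log streams are identical — the defect surfaces only in the printed output.
Call chain: main -> merge_totals(2, 3) (called at line 38).
First divergence: none; the two logs match at every position.
Execution walk:
  fold_scores([8, 9, 3, 2], 2) -> 3  [called from shape_report, line 9]
  shape_report([8, 9, 3, 2], 2) -> 6  [called from map_offsets, line 22]
  grade_run(6, 4) -> 2  [called from map_offsets, line 24]
  map_offsets([8, 9, 3, 2], 2) -> 2  [called from main, line 36]
  merge_totals(2, 3) -> 1  [called from main, line 38]
Origin of each log line:
  1: from main, line 35
  2: from map_offsets, line 21
  3: from shape_report, line 8
  4: from fold_scores, line 2
  5: from shape_report, line 10
  6: from grade_run, line 15
  7: from main, line 37
  8: from merge_totals, line 27
A correct fix: line 29: replace `total // total` with `width // total`.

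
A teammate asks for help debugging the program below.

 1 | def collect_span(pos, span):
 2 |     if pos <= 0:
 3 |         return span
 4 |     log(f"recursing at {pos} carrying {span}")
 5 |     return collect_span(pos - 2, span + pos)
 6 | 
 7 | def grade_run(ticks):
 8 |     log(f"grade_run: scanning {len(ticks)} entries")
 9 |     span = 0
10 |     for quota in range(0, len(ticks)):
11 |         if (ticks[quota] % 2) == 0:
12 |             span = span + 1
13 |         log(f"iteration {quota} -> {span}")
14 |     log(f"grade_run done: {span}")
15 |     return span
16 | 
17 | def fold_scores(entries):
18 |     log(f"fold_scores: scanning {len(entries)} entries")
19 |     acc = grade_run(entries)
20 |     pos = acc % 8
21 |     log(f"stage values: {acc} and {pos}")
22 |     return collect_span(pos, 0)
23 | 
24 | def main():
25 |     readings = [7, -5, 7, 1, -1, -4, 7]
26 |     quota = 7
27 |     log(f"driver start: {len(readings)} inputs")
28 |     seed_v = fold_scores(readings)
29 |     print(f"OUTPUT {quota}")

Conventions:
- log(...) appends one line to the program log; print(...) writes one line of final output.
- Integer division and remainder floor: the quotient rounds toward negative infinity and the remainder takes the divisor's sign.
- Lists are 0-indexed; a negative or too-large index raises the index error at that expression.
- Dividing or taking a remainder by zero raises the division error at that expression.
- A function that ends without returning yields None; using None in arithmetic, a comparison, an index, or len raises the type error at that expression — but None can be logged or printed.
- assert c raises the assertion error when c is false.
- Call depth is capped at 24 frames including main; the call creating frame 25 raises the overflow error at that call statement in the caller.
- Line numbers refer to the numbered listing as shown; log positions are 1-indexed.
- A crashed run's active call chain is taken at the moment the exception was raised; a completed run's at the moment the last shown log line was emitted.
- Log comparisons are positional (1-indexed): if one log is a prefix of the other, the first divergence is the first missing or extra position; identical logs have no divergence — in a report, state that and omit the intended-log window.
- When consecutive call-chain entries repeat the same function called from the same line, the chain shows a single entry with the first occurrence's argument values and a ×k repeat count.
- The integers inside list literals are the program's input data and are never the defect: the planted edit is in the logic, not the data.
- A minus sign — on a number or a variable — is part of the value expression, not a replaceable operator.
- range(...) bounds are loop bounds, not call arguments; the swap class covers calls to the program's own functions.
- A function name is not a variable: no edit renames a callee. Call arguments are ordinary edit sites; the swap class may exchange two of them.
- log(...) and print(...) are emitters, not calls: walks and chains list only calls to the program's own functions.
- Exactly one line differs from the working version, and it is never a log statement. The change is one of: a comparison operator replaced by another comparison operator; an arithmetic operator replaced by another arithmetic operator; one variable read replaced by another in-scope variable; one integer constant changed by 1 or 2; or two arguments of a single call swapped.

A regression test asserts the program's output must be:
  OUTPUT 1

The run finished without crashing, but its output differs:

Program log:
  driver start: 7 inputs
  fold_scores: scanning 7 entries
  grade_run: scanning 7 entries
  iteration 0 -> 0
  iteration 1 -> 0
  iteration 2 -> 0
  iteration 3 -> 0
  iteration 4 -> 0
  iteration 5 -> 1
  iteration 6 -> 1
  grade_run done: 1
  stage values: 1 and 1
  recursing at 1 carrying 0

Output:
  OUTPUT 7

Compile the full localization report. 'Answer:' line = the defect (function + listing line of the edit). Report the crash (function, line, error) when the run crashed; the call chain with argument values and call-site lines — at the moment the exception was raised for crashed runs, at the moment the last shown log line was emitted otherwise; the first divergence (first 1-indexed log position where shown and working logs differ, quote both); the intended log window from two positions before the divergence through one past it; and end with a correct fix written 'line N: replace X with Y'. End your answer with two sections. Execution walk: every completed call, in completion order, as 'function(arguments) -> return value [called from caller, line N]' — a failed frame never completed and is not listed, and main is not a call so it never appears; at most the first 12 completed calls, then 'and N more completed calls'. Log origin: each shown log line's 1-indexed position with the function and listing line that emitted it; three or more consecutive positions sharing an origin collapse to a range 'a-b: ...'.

Answer: the defect is in main at line 29.
The tell: Log streams are identical — the defect surfaces only in the printed output.
Call chain: main -> fold_scores([7, -5, 7, 1, -1, -4, 7]) (called at line 28) -> collect_span(1, 0) (called at line 22).
First divergence: none (the log streams are identical).
Execution walk:
  grade_run([7, -5, 7, 1, -1, -4, 7]) -> 1  [called from fold_scores, line 19]
  collect_span(-1, 1) -> 1  [called from collect_span, line 5]
  collect_span(1, 0) -> 1  [called from fold_scores, line 22]
  fold_scores([7, -5, 7, 1, -1, -4, 7]) -> 1  [called from main, line 28]
Log origin:
  1: logged in main at line 27
  2: logged in fold_scores at line 18
  3: logged in grade_run at line 8
  4-10: logged in grade_run at line 13
  11: logged in grade_run at line 14
  12: logged in fold_scores at line 21
  13: logged in collect_span at line 4
A correct fix: line 29: replace `quota` with `seed_v`.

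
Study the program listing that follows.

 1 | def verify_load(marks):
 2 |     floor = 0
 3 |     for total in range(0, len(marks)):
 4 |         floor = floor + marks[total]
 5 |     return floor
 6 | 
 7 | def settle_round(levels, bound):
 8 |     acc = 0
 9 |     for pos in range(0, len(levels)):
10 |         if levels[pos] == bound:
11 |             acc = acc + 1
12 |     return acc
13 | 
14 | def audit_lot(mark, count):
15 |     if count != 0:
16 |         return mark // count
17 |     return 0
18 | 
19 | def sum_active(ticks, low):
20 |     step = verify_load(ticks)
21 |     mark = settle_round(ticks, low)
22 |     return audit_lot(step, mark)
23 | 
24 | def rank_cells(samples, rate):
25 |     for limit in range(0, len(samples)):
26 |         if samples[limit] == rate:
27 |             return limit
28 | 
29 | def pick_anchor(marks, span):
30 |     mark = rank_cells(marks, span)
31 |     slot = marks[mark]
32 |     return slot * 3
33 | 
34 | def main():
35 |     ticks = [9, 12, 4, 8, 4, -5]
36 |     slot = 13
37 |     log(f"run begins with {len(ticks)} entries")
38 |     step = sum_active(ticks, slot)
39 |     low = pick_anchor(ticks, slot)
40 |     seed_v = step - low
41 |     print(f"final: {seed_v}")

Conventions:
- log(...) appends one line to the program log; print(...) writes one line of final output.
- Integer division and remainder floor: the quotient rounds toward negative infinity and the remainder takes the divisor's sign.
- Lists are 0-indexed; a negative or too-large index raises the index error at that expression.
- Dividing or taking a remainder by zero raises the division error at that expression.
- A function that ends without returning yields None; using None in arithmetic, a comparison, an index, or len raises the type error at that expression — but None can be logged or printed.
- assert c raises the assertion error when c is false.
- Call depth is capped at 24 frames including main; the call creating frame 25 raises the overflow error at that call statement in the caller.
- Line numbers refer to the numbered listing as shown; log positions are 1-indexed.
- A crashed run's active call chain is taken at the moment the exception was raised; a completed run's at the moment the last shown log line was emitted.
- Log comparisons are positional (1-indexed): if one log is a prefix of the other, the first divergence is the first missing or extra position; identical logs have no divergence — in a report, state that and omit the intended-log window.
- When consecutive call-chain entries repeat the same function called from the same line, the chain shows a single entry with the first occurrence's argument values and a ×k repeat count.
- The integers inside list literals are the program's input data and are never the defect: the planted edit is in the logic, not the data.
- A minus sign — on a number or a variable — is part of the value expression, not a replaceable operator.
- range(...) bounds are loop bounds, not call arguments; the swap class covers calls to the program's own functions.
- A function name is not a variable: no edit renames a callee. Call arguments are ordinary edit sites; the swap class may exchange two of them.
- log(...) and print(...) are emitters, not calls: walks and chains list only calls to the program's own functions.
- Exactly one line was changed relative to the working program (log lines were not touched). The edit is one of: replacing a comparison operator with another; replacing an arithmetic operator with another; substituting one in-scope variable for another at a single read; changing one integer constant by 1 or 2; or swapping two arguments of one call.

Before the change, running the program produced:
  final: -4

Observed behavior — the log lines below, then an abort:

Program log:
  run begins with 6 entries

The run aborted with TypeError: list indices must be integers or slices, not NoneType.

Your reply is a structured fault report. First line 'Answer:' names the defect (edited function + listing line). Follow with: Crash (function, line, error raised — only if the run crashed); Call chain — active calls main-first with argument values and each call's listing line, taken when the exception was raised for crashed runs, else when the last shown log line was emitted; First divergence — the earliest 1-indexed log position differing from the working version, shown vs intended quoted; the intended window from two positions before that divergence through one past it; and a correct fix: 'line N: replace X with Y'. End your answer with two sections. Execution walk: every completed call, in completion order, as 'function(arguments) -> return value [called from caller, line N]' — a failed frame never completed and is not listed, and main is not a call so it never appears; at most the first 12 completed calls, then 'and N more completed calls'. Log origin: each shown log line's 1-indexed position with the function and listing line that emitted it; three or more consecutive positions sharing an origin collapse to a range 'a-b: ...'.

Answer: the defect is in main at line 36.
Core observation: The logs agree in full; the defect surfaces as the crash itself.
Crash: pick_anchor, line 31, TypeError.
Call chain: main -> pick_anchor([9, 12, 4, 8, 4, -5], 13) (called at line 39).
First divergence: none; the two logs match at every position.
Execution walk:
  verify_load([9, 12, 4, 8, 4, -5]) -> 32  [called from sum_active, line 20]
  settle_round([9, 12, 4, 8, 4, -5], 13) -> 0  [called from sum_active, line 21]
  audit_lot(32, 0) -> 0  [called from sum_active, line 22]
  sum_active([9, 12, 4, 8, 4, -5], 13) -> 0  [called from main, line 38]
  rank_cells([9, 12, 4, 8, 4, -5], 13) -> None  [called from pick_anchor, line 30]
Log origins:
  1: logged in main at line 37
A correct fix: line 36: replace `13` with `12`.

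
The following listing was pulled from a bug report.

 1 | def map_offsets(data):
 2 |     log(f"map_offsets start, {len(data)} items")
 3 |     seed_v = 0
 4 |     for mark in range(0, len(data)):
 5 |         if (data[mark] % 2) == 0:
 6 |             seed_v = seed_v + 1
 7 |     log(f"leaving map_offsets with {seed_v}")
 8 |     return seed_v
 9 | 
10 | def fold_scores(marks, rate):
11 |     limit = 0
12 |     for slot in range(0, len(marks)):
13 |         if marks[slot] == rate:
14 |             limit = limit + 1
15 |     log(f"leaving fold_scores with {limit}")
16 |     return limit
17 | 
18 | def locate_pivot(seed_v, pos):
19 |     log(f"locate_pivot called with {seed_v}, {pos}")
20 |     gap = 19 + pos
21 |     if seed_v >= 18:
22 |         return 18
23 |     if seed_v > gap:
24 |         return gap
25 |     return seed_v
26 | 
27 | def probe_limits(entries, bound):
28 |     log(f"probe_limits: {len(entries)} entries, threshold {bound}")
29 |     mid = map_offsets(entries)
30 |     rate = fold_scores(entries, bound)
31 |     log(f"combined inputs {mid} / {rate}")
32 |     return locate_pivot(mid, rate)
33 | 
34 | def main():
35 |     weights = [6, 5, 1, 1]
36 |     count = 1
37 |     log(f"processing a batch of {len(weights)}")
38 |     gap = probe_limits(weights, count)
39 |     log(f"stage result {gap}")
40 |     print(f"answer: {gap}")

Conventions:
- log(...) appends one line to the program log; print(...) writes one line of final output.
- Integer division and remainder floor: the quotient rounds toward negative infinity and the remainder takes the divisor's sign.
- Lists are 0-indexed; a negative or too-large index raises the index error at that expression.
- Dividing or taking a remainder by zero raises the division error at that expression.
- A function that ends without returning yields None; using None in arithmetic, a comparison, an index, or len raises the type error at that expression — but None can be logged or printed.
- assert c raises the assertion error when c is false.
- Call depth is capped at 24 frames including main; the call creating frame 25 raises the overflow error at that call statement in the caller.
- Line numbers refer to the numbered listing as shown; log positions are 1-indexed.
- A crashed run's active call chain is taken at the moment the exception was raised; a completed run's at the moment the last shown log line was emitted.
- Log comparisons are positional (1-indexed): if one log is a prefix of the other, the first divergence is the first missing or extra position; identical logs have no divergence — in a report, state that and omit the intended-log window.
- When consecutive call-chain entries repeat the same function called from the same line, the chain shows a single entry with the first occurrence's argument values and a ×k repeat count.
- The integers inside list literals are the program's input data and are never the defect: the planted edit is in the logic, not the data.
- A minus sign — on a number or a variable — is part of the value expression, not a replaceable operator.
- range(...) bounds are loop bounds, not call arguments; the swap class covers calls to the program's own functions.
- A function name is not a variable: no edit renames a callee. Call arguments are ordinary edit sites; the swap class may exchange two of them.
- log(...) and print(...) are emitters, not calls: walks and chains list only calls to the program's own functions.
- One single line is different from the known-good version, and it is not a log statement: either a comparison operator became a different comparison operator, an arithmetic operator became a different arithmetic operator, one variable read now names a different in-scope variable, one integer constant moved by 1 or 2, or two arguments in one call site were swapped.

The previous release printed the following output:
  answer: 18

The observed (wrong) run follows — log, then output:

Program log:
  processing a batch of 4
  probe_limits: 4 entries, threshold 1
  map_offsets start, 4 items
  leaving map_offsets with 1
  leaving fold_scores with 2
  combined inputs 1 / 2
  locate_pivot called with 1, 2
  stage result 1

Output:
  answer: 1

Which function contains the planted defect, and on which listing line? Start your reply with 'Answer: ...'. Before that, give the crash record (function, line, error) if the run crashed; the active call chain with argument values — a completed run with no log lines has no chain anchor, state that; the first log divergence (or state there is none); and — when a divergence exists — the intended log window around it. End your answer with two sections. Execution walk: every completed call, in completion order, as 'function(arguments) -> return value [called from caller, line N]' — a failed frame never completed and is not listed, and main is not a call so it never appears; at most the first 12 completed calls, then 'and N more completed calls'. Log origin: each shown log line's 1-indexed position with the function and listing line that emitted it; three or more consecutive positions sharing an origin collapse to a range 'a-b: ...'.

Answer: the defect is in locate_pivot at line 21.
Key fact: Position 8 is the first bad log line: 'stage result 1' should read 'stage result 18'.
Call chain: main.
First divergence: position 8 — shown 'stage result 1', intended 'stage result 18'.
Intended log window:
  6: combined inputs 1 / 2
  7: locate_pivot called with 1, 2
  8: stage result 18
Execution walk:
  map_offsets([6, 5, 1, 1]) -> 1  [called from probe_limits, line 29]
  fold_scores([6, 5, 1, 1], 1) -> 2  [called from probe_limits, line 30]
  locate_pivot(1, 2) -> 1  [called from probe_limits, line 32]
  probe_limits([6, 5, 1, 1], 1) -> 1  [called from main, line 38]
Origin of each log line:
  1 — main, line 37
  2 — probe_limits, line 28
  3 — map_offsets, line 2
  4 — map_offsets, line 7
  5 — fold_scores, line 15
  6 — probe_limits, line 31
  7 — locate_pivot, line 19
  8 — main, line 39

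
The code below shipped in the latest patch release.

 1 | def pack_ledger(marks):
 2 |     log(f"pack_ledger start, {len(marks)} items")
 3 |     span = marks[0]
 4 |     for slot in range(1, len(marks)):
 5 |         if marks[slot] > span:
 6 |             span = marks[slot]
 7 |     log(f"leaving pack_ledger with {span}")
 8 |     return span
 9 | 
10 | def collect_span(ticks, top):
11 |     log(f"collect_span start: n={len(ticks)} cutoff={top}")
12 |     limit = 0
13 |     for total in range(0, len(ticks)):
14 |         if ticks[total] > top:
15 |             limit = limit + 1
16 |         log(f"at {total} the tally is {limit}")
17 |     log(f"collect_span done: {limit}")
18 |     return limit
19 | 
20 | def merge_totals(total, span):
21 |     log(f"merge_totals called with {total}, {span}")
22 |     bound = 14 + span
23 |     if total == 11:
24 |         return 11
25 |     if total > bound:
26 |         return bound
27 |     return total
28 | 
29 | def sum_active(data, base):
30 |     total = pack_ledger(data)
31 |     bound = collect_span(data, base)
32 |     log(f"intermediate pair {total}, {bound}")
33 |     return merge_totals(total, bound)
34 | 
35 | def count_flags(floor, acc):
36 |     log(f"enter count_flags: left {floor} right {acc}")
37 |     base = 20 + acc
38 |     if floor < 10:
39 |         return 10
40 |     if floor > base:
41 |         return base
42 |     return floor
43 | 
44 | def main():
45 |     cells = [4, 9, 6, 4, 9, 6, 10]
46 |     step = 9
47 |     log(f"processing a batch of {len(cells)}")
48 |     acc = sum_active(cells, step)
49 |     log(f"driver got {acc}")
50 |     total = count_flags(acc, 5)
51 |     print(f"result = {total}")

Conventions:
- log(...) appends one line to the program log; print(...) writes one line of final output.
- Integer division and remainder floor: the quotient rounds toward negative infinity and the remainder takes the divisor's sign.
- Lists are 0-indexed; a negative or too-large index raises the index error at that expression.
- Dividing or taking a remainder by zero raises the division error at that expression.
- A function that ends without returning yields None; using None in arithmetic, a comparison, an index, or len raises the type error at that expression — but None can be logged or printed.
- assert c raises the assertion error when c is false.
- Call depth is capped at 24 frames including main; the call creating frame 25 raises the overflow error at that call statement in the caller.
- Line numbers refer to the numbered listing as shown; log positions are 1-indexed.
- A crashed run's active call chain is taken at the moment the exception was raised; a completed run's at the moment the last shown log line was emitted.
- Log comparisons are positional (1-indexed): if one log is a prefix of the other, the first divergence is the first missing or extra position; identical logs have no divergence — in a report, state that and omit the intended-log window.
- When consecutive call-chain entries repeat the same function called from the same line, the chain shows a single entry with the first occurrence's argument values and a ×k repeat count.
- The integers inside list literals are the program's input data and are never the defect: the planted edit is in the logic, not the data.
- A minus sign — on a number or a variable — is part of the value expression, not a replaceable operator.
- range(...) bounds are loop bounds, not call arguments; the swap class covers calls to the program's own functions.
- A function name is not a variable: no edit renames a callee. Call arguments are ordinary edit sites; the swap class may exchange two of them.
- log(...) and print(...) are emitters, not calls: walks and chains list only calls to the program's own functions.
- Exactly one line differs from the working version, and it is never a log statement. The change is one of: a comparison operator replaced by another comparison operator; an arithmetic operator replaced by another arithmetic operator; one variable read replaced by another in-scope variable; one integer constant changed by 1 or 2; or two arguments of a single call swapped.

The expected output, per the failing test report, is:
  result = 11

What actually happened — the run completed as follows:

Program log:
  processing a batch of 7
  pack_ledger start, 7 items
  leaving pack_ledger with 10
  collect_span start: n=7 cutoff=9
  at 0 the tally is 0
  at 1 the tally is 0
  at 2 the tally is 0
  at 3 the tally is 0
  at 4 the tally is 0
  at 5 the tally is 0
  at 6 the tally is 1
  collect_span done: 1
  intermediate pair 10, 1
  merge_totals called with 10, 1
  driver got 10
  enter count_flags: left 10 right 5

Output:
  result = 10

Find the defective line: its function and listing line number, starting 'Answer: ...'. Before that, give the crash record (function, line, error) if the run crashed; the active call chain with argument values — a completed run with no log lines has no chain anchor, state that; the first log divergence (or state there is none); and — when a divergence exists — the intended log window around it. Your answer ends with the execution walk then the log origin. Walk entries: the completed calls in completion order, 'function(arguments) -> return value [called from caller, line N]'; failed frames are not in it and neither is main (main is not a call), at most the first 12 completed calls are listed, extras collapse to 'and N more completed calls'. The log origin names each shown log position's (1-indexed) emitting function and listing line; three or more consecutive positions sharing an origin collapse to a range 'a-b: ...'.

Answer: the defect is in merge_totals at line 23.
Key observation: Log line 15 is where behavior first shows: 'driver got 10' appears instead of 'driver got 11'.
Call chain: main -> count_flags(10, 5) (called at line 50).
First divergence: position 15 — shown 'driver got 10', intended 'driver got 11'.
Intended log window:
  13: intermediate pair 10, 1
  14: merge_totals called with 10, 1
  15: driver got 11
  16: enter count_flags: left 11 right 5
Execution walk:
  pack_ledger([4, 9, 6, 4, 9, 6, 10]) -> 10  [called from sum_active, line 30]
  collect_span([4, 9, 6, 4, 9, 6, 10], 9) -> 1  [called from sum_active, line 31]
  merge_totals(10, 1) -> 10  [called from sum_active, line 33]
  sum_active([4, 9, 6, 4, 9, 6, 10], 9) -> 10  [called from main, line 48]
  count_flags(10, 5) -> 10  [called from main, line 50]
Log origins:
  1 — main, line 47
  2 — pack_ledger, line 2
  3 — pack_ledger, line 7
  4 — collect_span, line 11
  5-11 — collect_span, line 16
  12 — collect_span, line 17
  13 — sum_active, line 32
  14 — merge_totals, line 21
  15 — main, line 49
  16 — count_flags, line 36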